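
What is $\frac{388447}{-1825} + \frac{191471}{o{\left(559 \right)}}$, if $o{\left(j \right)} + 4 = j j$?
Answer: $- \frac{7119489332}{33545325} \approx -212.23$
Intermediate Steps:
$o{\left(j \right)} = -4 + j^{2}$ ($o{\left(j \right)} = -4 + j j = -4 + j^{2}$)
$\frac{388447}{-1825} + \frac{191471}{o{\left(559 \right)}} = \frac{388447}{-1825} + \frac{191471}{-4 + 559^{2}} = 388447 \left(- \frac{1}{1825}\right) + \frac{191471}{-4 + 312481} = - \frac{388447}{1825} + \frac{191471}{312477} = - \frac{388447}{1825} + 191471 \cdot \frac{1}{312477} = - \frac{388447}{1825} + \frac{11263}{18381} = - \frac{7119489332}{33545325}$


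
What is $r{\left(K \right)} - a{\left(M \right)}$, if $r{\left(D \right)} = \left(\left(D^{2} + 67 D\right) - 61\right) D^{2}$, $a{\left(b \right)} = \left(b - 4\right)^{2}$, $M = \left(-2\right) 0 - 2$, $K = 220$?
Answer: $3053023564$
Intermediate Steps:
$M = -2$ ($M = 0 - 2 = -2$)
$a{\left(b \right)} = \left(-4 + b\right)^{2}$
$r{\left(D \right)} = D^{2} \left(-61 + D^{2} + 67 D\right)$ ($r{\left(D \right)} = \left(-61 + D^{2} + 67 D\right) D^{2} = D^{2} \left(-61 + D^{2} + 67 D\right)$)
$r{\left(K \right)} - a{\left(M \right)} = 220^{2} \left(-61 + 220^{2} + 67 \cdot 220\right) - \left(-4 - 2\right)^{2} = 48400 \left(-61 + 48400 + 14740\right) - \left(-6\right)^{2} = 48400 \cdot 63079 - 36 = 3053023600 - 36 = 3053023564$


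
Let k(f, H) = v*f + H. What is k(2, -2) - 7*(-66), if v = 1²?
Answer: 462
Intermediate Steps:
v = 1
k(f, H) = H + f (k(f, H) = 1*f + H = f + H = H + f)
k(2, -2) - 7*(-66) = (-2 + 2) - 7*(-66) = 0 + 462 = 462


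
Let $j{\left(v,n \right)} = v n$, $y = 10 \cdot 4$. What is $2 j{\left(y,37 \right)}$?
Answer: $2960$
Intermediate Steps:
$y = 40$
$j{\left(v,n \right)} = n v$
$2 j{\left(y,37 \right)} = 2 \cdot 37 \cdot 40 = 2 \cdot 1480 = 2960$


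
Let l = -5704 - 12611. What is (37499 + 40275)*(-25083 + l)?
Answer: -3375236052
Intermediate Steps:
l = -18315
(37499 + 40275)*(-25083 + l) = (37499 + 40275)*(-25083 - 18315) = 77774*(-43398) = -3375236052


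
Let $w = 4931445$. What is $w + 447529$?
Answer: $5378974$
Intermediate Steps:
$w + 447529 = 4931445 + 447529 = 5378974$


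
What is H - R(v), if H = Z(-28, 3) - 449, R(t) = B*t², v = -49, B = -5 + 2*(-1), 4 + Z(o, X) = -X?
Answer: 16351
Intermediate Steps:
Z(o, X) = -4 - X
B = -7 (B = -5 - 2 = -7)
R(t) = -7*t²
H = -456 (H = (-4 - 1*3) - 449 = (-4 - 3) - 449 = -7 - 449 = -456)
H - R(v) = -456 - (-7)*(-49)² = -456 - (-7)*2401 = -456 - 1*(-16807) = -456 + 16807 = 16351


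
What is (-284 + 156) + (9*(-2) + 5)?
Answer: -141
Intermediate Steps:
(-284 + 156) + (9*(-2) + 5) = -128 + (-18 + 5) = -128 - 13 = -141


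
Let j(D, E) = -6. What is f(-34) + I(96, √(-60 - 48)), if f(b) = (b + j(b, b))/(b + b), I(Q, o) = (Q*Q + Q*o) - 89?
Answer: 155169/17 + 576*I*√3 ≈ 9127.6 + 997.66*I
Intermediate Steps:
I(Q, o) = -89 + Q² + Q*o (I(Q, o) = (Q² + Q*o) - 89 = -89 + Q² + Q*o)
f(b) = (-6 + b)/(2*b) (f(b) = (b - 6)/(b + b) = (-6 + b)/((2*b)) = (-6 + b)*(1/(2*b)) = (-6 + b)/(2*b))
f(-34) + I(96, √(-60 - 48)) = (½)*(-6 - 34)/(-34) + (-89 + 96² + 96*√(-60 - 48)) = (½)*(-1/34)*(-40) + (-89 + 9216 + 96*√(-108)) = 10/17 + (-89 + 9216 + 96*(6*I*√3)) = 10/17 + (-89 + 9216 + 576*I*√3) = 10/17 + (9127 + 576*I*√3) = 155169/17 + 576*I*√3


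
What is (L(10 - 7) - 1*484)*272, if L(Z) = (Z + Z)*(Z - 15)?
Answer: -151232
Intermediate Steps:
L(Z) = 2*Z*(-15 + Z) (L(Z) = (2*Z)*(-15 + Z) = 2*Z*(-15 + Z))
(L(10 - 7) - 1*484)*272 = (2*(10 - 7)*(-15 + (10 - 7)) - 1*484)*272 = (2*3*(-15 + 3) - 484)*272 = (2*3*(-12) - 484)*272 = (-72 - 484)*272 = -556*272 = -151232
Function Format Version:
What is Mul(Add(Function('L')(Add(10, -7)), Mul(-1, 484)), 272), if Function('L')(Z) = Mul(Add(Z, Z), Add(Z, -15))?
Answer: -151232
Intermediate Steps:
Function('L')(Z) = Mul(2, Z, Add(-15, Z)) (Function('L')(Z) = Mul(Mul(2, Z), Add(-15, Z)) = Mul(2, Z, Add(-15, Z)))
Mul(Add(Function('L')(Add(10, -7)), Mul(-1, 484)), 272) = Mul(Add(Mul(2, Add(10, -7), Add(-15, Add(10, -7))), Mul(-1, 484)), 272) = Mul(Add(Mul(2, 3, Add(-15, 3)), -484), 272) = Mul(Add(Mul(2, 3, -12), -484), 272) = Mul(Add(-72, -484), 272) = Mul(-556, 272) = -151232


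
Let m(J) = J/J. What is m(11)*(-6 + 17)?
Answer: 11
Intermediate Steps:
m(J) = 1
m(11)*(-6 + 17) = 1*(-6 + 17) = 1*11 = 11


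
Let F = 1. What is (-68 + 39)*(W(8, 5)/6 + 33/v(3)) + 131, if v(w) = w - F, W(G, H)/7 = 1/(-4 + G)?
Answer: -8543/24 ≈ -355.96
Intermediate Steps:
W(G, H) = 7/(-4 + G)
v(w) = -1 + w (v(w) = w - 1*1 = w - 1 = -1 + w)
(-68 + 39)*(W(8, 5)/6 + 33/v(3)) + 131 = (-68 + 39)*((7/(-4 + 8))/6 + 33/(-1 + 3)) + 131 = -29*((7/4)*(⅙) + 33/2) + 131 = -29*(7/24 + 33/2) + 131 = -29*403/24 + 131 = -11687/24 + 131 = -8543/24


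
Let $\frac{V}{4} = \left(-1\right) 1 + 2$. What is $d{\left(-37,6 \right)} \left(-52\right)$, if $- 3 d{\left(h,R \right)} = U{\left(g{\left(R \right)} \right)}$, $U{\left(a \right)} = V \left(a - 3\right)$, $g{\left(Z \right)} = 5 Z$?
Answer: $1872$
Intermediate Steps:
$V = 4$ ($V = 4 \left(\left(-1\right) 1 + 2\right) = 4 \left(-1 + 2\right) = 4 \cdot 1 = 4$)
$U{\left(a \right)} = -12 + 4 a$ ($U{\left(a \right)} = 4 \left(a - 3\right) = 4 \left(-3 + a\right) = -12 + 4 a$)
$d{\left(h,R \right)} = 4 - \frac{20 R}{3}$ ($d{\left(h,R \right)} = - \frac{-12 + 4 \cdot 5 R}{3} = - \frac{-12 + 20 R}{3} = 4 - \frac{20 R}{3}$)
$d{\left(-37,6 \right)} \left(-52\right) = \left(4 - 40\right) \left(-52\right) = \left(-36\right) \left(-52\right) = 1872$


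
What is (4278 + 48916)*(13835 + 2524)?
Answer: 870200646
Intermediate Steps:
(4278 + 48916)*(13835 + 2524) = 53194*16359 = 870200646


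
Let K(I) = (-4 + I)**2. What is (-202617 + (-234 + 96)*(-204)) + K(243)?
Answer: -117344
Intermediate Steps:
(-202617 + (-234 + 96)*(-204)) + K(243) = (-202617 + (-234 + 96)*(-204)) + (-4 + 243)**2 = (-202617 - 138*(-204)) + 239**2 = (-202617 + 28152) + 57121 = -174465 + 57121 = -117344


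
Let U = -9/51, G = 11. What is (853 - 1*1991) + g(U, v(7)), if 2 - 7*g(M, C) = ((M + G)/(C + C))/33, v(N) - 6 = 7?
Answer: -58081544/51051 ≈ -1137.7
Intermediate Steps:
v(N) = 13 (v(N) = 6 + 7 = 13)
U = -3/17 (U = -9*1/51 = -3/17 ≈ -0.17647)
g(M, C) = 2/7 - (11 + M)/(462*C) (g(M, C) = 2/7 - (M + 11)/(C + C)/(7*33) = 2/7 - (11 + M)/((2*C))/(7*33) = 2/7 - (11 + M)*(1/(2*C))/(7*33) = 2/7 - (11 + M)/(2*C)/(7*33) = 2/7 - (11 + M)/(462*C))
(853 - 1*1991) + g(U, v(7)) = (853 - 1*1991) + (1/462)*(-11 - 1*(-3/17) + 132*13)/13 = (853 - 1991) + (1/462)*(1/13)*(-11 + 3/17 + 1716) = -1138 + (1/462)*(1/13)*(28988/17) = -1138 + 14494/51051 = -58081544/51051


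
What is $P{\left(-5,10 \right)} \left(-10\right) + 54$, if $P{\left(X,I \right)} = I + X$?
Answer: $4$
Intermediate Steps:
$P{\left(-5,10 \right)} \left(-10\right) + 54 = \left(10 - 5\right) \left(-10\right) + 54 = 5 \left(-10\right) + 54 = -50 + 54 = 4$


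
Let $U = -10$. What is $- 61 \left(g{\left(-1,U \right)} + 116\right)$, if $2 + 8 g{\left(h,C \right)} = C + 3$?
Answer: $- \frac{56059}{8} \approx -7007.4$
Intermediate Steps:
$g{\left(h,C \right)} = \frac{1}{8} + \frac{C}{8}$ ($g{\left(h,C \right)} = - \frac{1}{4} + \frac{C + 3}{8} = - \frac{1}{4} + \frac{3 + C}{8} = - \frac{1}{4} + \left(\frac{3}{8} + \frac{C}{8}\right) = \frac{1}{8} + \frac{C}{8}$)
$- 61 \left(g{\left(-1,U \right)} + 116\right) = - 61 \left(\left(\frac{1}{8} + \frac{1}{8} \left(-10\right)\right) + 116\right) = - 61 \left(\left(\frac{1}{8} - \frac{5}{4}\right) + 116\right) = - 61 \left(- \frac{9}{8} + 116\right) = \left(-61\right) \frac{919}{8} = - \frac{56059}{8}$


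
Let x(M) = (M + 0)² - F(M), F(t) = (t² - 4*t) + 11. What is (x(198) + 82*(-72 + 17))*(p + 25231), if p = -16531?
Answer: -32442300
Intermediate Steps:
F(t) = 11 + t² - 4*t
x(M) = -11 + 4*M (x(M) = (M + 0)² - (11 + M² - 4*M) = M² + (-11 - M² + 4*M) = -11 + 4*M)
(x(198) + 82*(-72 + 17))*(p + 25231) = ((-11 + 4*198) + 82*(-72 + 17))*(-16531 + 25231) = ((-11 + 792) + 82*(-55))*8700 = (781 - 4510)*8700 = -3729*8700 = -32442300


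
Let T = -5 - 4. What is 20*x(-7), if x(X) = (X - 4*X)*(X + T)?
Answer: -6720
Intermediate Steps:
T = -9
x(X) = -3*X*(-9 + X) (x(X) = (X - 4*X)*(X - 9) = (-3*X)*(-9 + X) = -3*X*(-9 + X))
20*x(-7) = 20*(3*(-7)*(9 - 1*(-7))) = 20*(3*(-7)*(9 + 7)) = 20*(3*(-7)*16) = 20*(-336) = -6720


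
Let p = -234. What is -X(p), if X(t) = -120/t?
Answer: -20/39 ≈ -0.51282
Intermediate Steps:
-X(p) = -(-120)/(-234) = -(-120)*(-1)/234 = -1*20/39 = -20/39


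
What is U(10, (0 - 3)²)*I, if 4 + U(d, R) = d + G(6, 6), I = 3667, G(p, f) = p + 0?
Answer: 44004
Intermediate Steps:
G(p, f) = p
U(d, R) = 2 + d (U(d, R) = -4 + (d + 6) = -4 + (6 + d) = 2 + d)
U(10, (0 - 3)²)*I = (2 + 10)*3667 = 12*3667 = 44004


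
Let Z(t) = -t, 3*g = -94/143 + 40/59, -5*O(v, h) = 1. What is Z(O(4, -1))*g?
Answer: 58/42185 ≈ 0.0013749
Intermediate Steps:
O(v, h) = -⅕ (O(v, h) = -⅕*1 = -⅕)
g = 58/8437 (g = (-94/143 + 40/59)/3 = (⅓)*(174/8437) = 58/8437 ≈ 0.0068745)
Z(O(4, -1))*g = -1*(-⅕)*(58/8437) = (⅕)*(58/8437) = 58/42185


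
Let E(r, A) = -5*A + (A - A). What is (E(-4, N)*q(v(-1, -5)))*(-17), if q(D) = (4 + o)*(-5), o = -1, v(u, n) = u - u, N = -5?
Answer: 6375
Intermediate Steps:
v(u, n) = 0
E(r, A) = -5*A (E(r, A) = -5*A + 0 = -5*A)
q(D) = -15 (q(D) = (4 - 1)*(-5) = 3*(-5) = -15)
(E(-4, N)*q(v(-1, -5)))*(-17) = (-5*(-5)*(-15))*(-17) = (25*(-15))*(-17) = -375*(-17) = 6375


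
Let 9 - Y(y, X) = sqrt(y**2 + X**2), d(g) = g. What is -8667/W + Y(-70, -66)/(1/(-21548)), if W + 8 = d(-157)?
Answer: -10663371/55 + 43096*sqrt(2314) ≈ 1.8792e+6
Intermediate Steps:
Y(y, X) = 9 - sqrt(X**2 + y**2) (Y(y, X) = 9 - sqrt(y**2 + X**2) = 9 - sqrt(X**2 + y**2))
W = -165 (W = -8 - 157 = -165)
-8667/W + Y(-70, -66)/(1/(-21548)) = -8667/(-165) + (9 - sqrt((-66)**2 + (-70)**2))/(1/(-21548)) = -8667*(-1/165) + (9 - sqrt(4356 + 4900))/(-1/21548) = 2889/55 + (9 - sqrt(9256))*(-21548) = 2889/55 + (9 - 2*sqrt(2314))*(-21548) = 2889/55 + (-193932 + 43096*sqrt(2314)) = -10663371/55 + 43096*sqrt(2314)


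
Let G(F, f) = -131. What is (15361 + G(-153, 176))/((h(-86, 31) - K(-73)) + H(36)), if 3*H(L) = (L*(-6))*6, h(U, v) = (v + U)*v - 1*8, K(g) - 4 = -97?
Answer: -7615/1026 ≈ -7.4220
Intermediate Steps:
K(g) = -93 (K(g) = 4 - 97 = -93)
h(U, v) = -8 + v*(U + v) (h(U, v) = (U + v)*v - 8 = v*(U + v) - 8 = -8 + v*(U + v))
H(L) = -12*L (H(L) = ((L*(-6))*6)/3 = (-6*L*6)/3 = (-36*L)/3 = -12*L)
(15361 + G(-153, 176))/((h(-86, 31) - K(-73)) + H(36)) = (15361 - 131)/(((-8 + 31² - 86*31) - 1*(-93)) - 12*36) = 15230/(((-8 + 961 - 2666) + 93) - 432) = 15230/((-1713 + 93) - 432) = 15230/(-1620 - 432) = 15230/(-2052) = 15230*(-1/2052) = -7615/1026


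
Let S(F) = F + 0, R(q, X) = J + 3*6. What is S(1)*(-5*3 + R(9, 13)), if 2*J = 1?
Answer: 7/2 ≈ 3.5000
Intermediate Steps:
J = 1/2 (J = (1/2)*1 = 1/2 ≈ 0.50000)
R(q, X) = 37/2 (R(q, X) = 1/2 + 3*6 = 1/2 + 18 = 37/2)
S(F) = F
S(1)*(-5*3 + R(9, 13)) = 1*(-5*3 + 37/2) = 1*(-15 + 37/2) = 1*(7/2) = 7/2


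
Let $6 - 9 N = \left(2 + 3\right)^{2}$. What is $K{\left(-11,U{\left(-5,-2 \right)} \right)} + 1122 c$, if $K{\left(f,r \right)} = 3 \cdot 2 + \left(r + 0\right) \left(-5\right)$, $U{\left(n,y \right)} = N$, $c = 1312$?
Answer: $\frac{13248725}{9} \approx 1.4721 \cdot 10^{6}$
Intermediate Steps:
$N = - \frac{19}{9}$ ($N = \frac{2}{3} - \frac{\left(2 + 3\right)^{2}}{9} = \frac{2}{3} - \frac{5^{2}}{9} = \frac{2}{3} - \frac{25}{9} = - \frac{19}{9} \approx -2.1111$)
$U{\left(n,y \right)} = - \frac{19}{9}$
$K{\left(f,r \right)} = 6 - 5 r$ ($K{\left(f,r \right)} = 6 + r \left(-5\right) = 6 - 5 r$)
$K{\left(-11,U{\left(-5,-2 \right)} \right)} + 1122 c = \left(6 - - \frac{95}{9}\right) + 1122 \cdot 1312 = \left(6 + \frac{95}{9}\right) + 1472064 = \frac{149}{9} + 1472064 = \frac{13248725}{9}$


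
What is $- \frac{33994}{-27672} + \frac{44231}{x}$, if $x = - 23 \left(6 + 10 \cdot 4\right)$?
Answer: $- \frac{296998645}{7319244} \approx -40.578$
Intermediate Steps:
$x = -1058$ ($x = - 23 \left(6 + 40\right) = \left(-23\right) 46 = -1058$)
$- \frac{33994}{-27672} + \frac{44231}{x} = - \frac{33994}{-27672} + \frac{44231}{-1058} = \left(-33994\right) \left(- \frac{1}{27672}\right) + 44231 \left(- \frac{1}{1058}\right) = \frac{16997}{13836} - \frac{44231}{1058} = - \frac{296998645}{7319244}$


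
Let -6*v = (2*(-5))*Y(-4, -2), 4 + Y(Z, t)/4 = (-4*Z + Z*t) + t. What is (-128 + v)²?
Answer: 64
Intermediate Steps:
Y(Z, t) = -16 - 16*Z + 4*t + 4*Z*t (Y(Z, t) = -16 + 4*((-4*Z + Z*t) + t) = -16 + 4*(t - 4*Z + Z*t) = -16 + (-16*Z + 4*t + 4*Z*t) = -16 - 16*Z + 4*t + 4*Z*t)
v = 120 (v = -2*(-5)*(-16 - 16*(-4) + 4*(-2) + 4*(-4)*(-2))/6 = -(-5)*(-16 + 64 - 8 + 32)/3 = -(-5)*72/3 = -⅙*(-720) = 120)
(-128 + v)² = (-128 + 120)² = (-8)² = 64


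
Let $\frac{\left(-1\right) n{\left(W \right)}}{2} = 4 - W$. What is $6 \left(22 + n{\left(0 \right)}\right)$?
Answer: $84$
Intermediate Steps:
$n{\left(W \right)} = -8 + 2 W$ ($n{\left(W \right)} = - 2 \left(4 - W\right) = -8 + 2 W$)
$6 \left(22 + n{\left(0 \right)}\right) = 6 \left(22 + \left(-8 + 2 \cdot 0\right)\right) = 6 \left(22 + \left(-8 + 0\right)\right) = 6 \left(22 - 8\right) = 6 \cdot 14 = 84$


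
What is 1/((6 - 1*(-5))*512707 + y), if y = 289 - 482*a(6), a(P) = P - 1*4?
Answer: 1/5639102 ≈ 1.7733e-7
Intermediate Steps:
a(P) = -4 + P (a(P) = P - 4 = -4 + P)
y = -675 (y = 289 - 482*(-4 + 6) = 289 - 482*2 = 289 - 964 = -675)
1/((6 - 1*(-5))*512707 + y) = 1/((6 - 1*(-5))*512707 - 675) = 1/((6 + 5)*512707 - 675) = 1/(11*512707 - 675) = 1/(5639777 - 675) = 1/5639102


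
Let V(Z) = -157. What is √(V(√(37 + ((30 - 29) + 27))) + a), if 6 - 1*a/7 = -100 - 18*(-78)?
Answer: 3*I*√1027 ≈ 96.141*I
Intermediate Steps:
a = -9086 (a = 42 - 7*(-100 - 18*(-78)) = 42 - 7*(-100 + 1404) = 42 - 7*1304 = 42 - 9128 = -9086)
√(V(√(37 + ((30 - 29) + 27))) + a) = √(-157 - 9086) = √(-9243) = 3*I*√1027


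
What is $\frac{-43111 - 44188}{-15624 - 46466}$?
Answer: $\frac{87299}{62090} \approx 1.406$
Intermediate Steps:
$\frac{-43111 - 44188}{-15624 - 46466} = - \frac{87299}{-62090} = \left(-87299\right) \left(- \frac{1}{62090}\right) = \frac{87299}{62090}$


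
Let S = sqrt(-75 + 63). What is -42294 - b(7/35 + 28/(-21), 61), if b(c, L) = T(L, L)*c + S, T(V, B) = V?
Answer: -633373/15 - 2*I*sqrt(3) ≈ -42225.0 - 3.4641*I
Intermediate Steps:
S = 2*I*sqrt(3) (S = sqrt(-12) = 2*I*sqrt(3) ≈ 3.4641*I)
b(c, L) = L*c + 2*I*sqrt(3)
-42294 - b(7/35 + 28/(-21), 61) = -42294 - (61*(7/35 + 28/(-21)) + 2*I*sqrt(3)) = -42294 - (61*(7*(1/35) + 28*(-1/21)) + 2*I*sqrt(3)) = -42294 - (61*(1/5 - 4/3) + 2*I*sqrt(3)) = -42294 - (61*(-17/15) + 2*I*sqrt(3)) = -42294 - (-1037/15 + 2*I*sqrt(3)) = -42294 + (1037/15 - 2*I*sqrt(3)) = -633373/15 - 2*I*sqrt(3)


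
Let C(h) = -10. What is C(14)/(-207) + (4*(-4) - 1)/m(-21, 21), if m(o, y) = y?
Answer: -1103/1449 ≈ -0.76121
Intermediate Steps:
C(14)/(-207) + (4*(-4) - 1)/m(-21, 21) = -10/(-207) + (4*(-4) - 1)/21 = -10*(-1/207) + (-16 - 1)*(1/21) = 10/207 - 17*1/21 = 10/207 - 17/21 = -1103/1449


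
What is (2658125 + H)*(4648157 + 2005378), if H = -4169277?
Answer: -10054502722320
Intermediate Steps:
(2658125 + H)*(4648157 + 2005378) = (2658125 - 4169277)*(4648157 + 2005378) = -1511152*6653535 = -10054502722320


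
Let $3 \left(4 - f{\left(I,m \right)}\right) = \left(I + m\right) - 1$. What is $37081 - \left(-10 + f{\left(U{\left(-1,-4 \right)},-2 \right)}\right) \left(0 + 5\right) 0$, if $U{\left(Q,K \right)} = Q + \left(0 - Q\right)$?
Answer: $37081$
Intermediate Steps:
$U{\left(Q,K \right)} = 0$ ($U{\left(Q,K \right)} = Q - Q = 0$)
$f{\left(I,m \right)} = \frac{13}{3} - \frac{I}{3} - \frac{m}{3}$ ($f{\left(I,m \right)} = 4 - \frac{\left(I + m\right) - 1}{3} = 4 - \frac{-1 + I + m}{3} = 4 - \left(- \frac{1}{3} + \frac{I}{3} + \frac{m}{3}\right) = \frac{13}{3} - \frac{I}{3} - \frac{m}{3}$)
$37081 - \left(-10 + f{\left(U{\left(-1,-4 \right)},-2 \right)}\right) \left(0 + 5\right) 0 = 37081 - \left(-10 - -5\right) \left(0 + 5\right) 0 = 37081 - \left(-10 + \left(\frac{13}{3} + 0 + \frac{2}{3}\right)\right) 5 \cdot 0 = 37081 - \left(-10 + 5\right) 0 = 37081 - \left(-5\right) 0 = 37081 - 0 = 37081 + 0 = 37081$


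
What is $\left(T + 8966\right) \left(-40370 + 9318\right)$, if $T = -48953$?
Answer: $1241676324$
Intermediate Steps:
$\left(T + 8966\right) \left(-40370 + 9318\right) = \left(-48953 + 8966\right) \left(-40370 + 9318\right) = \left(-39987\right) \left(-31052\right) = 1241676324$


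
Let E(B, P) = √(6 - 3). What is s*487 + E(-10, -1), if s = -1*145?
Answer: -70615 + √3 ≈ -70613.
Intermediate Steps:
E(B, P) = √3
s = -145
s*487 + E(-10, -1) = -145*487 + √3 = -70615 + √3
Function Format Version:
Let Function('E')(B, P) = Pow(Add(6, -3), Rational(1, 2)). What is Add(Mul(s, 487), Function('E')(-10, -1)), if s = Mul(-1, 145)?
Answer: Add(-70615, Pow(3, Rational(1, 2))) ≈ -70613.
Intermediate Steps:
Function('E')(B, P) = Pow(3, Rational(1, 2))
s = -145
Add(Mul(s, 487), Function('E')(-10, -1)) = Add(Mul(-145, 487), Pow(3, Rational(1, 2))) = Add(-70615, Pow(3, Rational(1, 2)))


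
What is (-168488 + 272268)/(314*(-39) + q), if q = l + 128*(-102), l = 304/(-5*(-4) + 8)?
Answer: -363230/88519 ≈ -4.1034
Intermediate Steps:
l = 76/7 (l = 304/(20 + 8) = 304/28 = 304*(1/28) = 76/7 ≈ 10.857)
q = -91316/7 (q = 76/7 + 128*(-102) = 76/7 - 13056 = -91316/7 ≈ -13045.)
(-168488 + 272268)/(314*(-39) + q) = (-168488 + 272268)/(314*(-39) - 91316/7) = 103780/(-12246 - 91316/7) = 103780/(-177038/7) = 103780*(-7/177038) = -363230/88519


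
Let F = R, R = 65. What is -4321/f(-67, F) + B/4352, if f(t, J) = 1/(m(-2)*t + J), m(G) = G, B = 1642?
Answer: -1871095883/2176 ≈ -8.5988e+5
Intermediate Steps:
F = 65
f(t, J) = 1/(J - 2*t) (f(t, J) = 1/(-2*t + J) = 1/(J - 2*t))
-4321/f(-67, F) + B/4352 = -4321/(1/(65 - 2*(-67))) + 1642/4352 = -4321/(1/(65 + 134)) + 1642*(1/4352) = -4321/(1/199) + 821/2176 = -4321/1/199 + 821/2176 = -4321*199 + 821/2176 = -859879 + 821/2176 = -1871095883/2176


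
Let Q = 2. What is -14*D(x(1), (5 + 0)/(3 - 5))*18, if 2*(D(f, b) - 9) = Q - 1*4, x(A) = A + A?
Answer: -2016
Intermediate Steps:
x(A) = 2*A
D(f, b) = 8 (D(f, b) = 9 + (2 - 1*4)/2 = 9 + (2 - 4)/2 = 9 + (1/2)*(-2) = 9 - 1 = 8)
-14*D(x(1), (5 + 0)/(3 - 5))*18 = -14*8*18 = -112*18 = -2016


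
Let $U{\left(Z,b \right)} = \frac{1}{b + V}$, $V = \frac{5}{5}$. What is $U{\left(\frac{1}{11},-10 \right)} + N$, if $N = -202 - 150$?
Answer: $- \frac{3169}{9} \approx -352.11$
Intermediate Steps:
$N = -352$
$V = 1$ ($V = 5 \cdot \frac{1}{5} = 1$)
$U{\left(Z,b \right)} = \frac{1}{1 + b}$ ($U{\left(Z,b \right)} = \frac{1}{b + 1} = \frac{1}{1 + b}$)
$U{\left(\frac{1}{11},-10 \right)} + N = \frac{1}{1 - 10} - 352 = \frac{1}{-9} - 352 = - \frac{1}{9} - 352 = - \frac{3169}{9}$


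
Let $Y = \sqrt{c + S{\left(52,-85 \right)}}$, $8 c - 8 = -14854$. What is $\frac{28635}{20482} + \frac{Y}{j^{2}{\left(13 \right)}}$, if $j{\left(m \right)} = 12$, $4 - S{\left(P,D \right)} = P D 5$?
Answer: $\frac{28635}{20482} + \frac{\sqrt{80993}}{288} \approx 2.3862$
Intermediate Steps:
$c = - \frac{7423}{4}$ ($c = 1 + \frac{1}{8} \left(-14854\right) = 1 - \frac{7427}{4} = - \frac{7423}{4} \approx -1855.8$)
$S{\left(P,D \right)} = 4 - 5 D P$ ($S{\left(P,D \right)} = 4 - P D 5 = 4 - D P 5 = 4 - 5 D P$)
$Y = \frac{\sqrt{80993}}{2}$ ($Y = \sqrt{- \frac{7423}{4} - \left(-4 - 22100\right)} = \sqrt{- \frac{7423}{4} + \left(4 + 22100\right)} = \sqrt{- \frac{7423}{4} + 22104} = \sqrt{\frac{80993}{4}} = \frac{\sqrt{80993}}{2} \approx 142.3$)
$\frac{28635}{20482} + \frac{Y}{j^{2}{\left(13 \right)}} = \frac{28635}{20482} + \frac{\frac{1}{2} \sqrt{80993}}{12^{2}} = 28635 \cdot \frac{1}{20482} + \frac{\frac{1}{2} \sqrt{80993}}{144} = \frac{28635}{20482} + \frac{\sqrt{80993}}{2} \cdot \frac{1}{144} = \frac{28635}{20482} + \frac{\sqrt{80993}}{288}$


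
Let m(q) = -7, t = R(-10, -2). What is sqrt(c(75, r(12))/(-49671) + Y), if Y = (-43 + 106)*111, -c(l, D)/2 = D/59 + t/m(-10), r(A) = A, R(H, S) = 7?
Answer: sqrt(6673149385529243)/976863 ≈ 83.624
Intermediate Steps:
t = 7
c(l, D) = 2 - 2*D/59 (c(l, D) = -2*(D/59 + 7/(-7)) = -2*(D*(1/59) + 7*(-1/7)) = -2*(D/59 - 1) = -2*(-1 + D/59) = 2 - 2*D/59)
Y = 6993 (Y = 63*111 = 6993)
sqrt(c(75, r(12))/(-49671) + Y) = sqrt((2 - 2/59*12)/(-49671) + 6993) = sqrt((2 - 24/59)*(-1/49671) + 6993) = sqrt((94/59)*(-1/49671) + 6993) = sqrt(-94/2930589 + 6993) = sqrt(20493608783/2930589) = sqrt(6673149385529243)/976863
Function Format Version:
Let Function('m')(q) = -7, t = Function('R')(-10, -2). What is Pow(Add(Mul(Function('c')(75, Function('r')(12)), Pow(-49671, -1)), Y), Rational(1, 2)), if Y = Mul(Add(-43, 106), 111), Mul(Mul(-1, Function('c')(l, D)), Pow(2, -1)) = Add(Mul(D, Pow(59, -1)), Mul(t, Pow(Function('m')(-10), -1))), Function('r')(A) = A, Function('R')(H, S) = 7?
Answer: Mul(Rational(1, 976863), Pow(6673149385529243, Rational(1, 2))) ≈ 83.624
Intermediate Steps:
t = 7
Function('c')(l, D) = Add(2, Mul(Rational(-2, 59), D)) (Function('c')(l, D) = Mul(-2, Add(Mul(D, Pow(59, -1)), Mul(7, Pow(-7, -1)))) = Mul(-2, Add(Mul(D, Rational(1, 59)), Mul(7, Rational(-1, 7)))) = Mul(-2, Add(Mul(Rational(1, 59), D), -1)) = Mul(-2, Add(-1, Mul(Rational(1, 59), D))) = Add(2, Mul(Rational(-2, 59), D)))
Y = 6993 (Y = Mul(63, 111) = 6993)
Pow(Add(Mul(Function('c')(75, Function('r')(12)), Pow(-49671, -1)), Y), Rational(1, 2)) = Pow(Add(Mul(Add(2, Mul(Rational(-2, 59), 12)), Pow(-49671, -1)), 6993), Rational(1, 2)) = Pow(Add(Mul(Add(2, Rational(-24, 59)), Rational(-1, 49671)), 6993), Rational(1, 2)) = Pow(Add(Mul(Rational(94, 59), Rational(-1, 49671)), 6993), Rational(1, 2)) = Pow(Add(Rational(-94, 2930589), 6993), Rational(1, 2)) = Pow(Rational(20493608783, 2930589), Rational(1, 2)) = Mul(Rational(1, 976863), Pow(6673149385529243, Rational(1, 2)))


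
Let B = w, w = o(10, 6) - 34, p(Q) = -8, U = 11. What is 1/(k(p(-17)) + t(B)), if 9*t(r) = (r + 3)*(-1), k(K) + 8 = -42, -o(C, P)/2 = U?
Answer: -9/397 ≈ -0.022670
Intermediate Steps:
o(C, P) = -22 (o(C, P) = -2*11 = -22)
k(K) = -50 (k(K) = -8 - 42 = -50)
w = -56 (w = -22 - 34 = -56)
B = -56
t(r) = -⅓ - r/9 (t(r) = ((r + 3)*(-1))/9 = ((3 + r)*(-1))/9 = (-3 - r)/9 = -⅓ - r/9)
1/(k(p(-17)) + t(B)) = 1/(-50 + (-⅓ - ⅑*(-56))) = 1/(-50 + (-⅓ + 56/9)) = 1/(-50 + 53/9) = 1/(-397/9) = -9/397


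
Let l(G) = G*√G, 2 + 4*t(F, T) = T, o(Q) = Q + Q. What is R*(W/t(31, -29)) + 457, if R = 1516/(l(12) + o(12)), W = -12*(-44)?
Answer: 80871/31 - 66704*√3/31 ≈ -1118.2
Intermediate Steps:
o(Q) = 2*Q
t(F, T) = -½ + T/4
W = 528
l(G) = G^(3/2)
R = 1516/(24 + 24*√3) (R = 1516/(12^(3/2) + 2*12) = 1516/(24*√3 + 24) = 1516/(24 + 24*√3) ≈ 23.121)
R*(W/t(31, -29)) + 457 = (-379/12 + 379*√3/12)*(528/(-½ + (¼)*(-29))) + 457 = (-379/12 + 379*√3/12)*(528/(-½ - 29/4)) + 457 = (-379/12 + 379*√3/12)*(528/(-31/4)) + 457 = (-379/12 + 379*√3/12)*(528*(-4/31)) + 457 = (-379/12 + 379*√3/12)*(-2112/31) + 457 = (66704/31 - 66704*√3/31) + 457 = 80871/31 - 66704*√3/31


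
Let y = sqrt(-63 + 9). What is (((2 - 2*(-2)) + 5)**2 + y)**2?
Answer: 14587 + 726*I*sqrt(6) ≈ 14587.0 + 1778.3*I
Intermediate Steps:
y = 3*I*sqrt(6) (y = sqrt(-54) = 3*I*sqrt(6) ≈ 7.3485*I)
(((2 - 2*(-2)) + 5)**2 + y)**2 = (((2 - 2*(-2)) + 5)**2 + 3*I*sqrt(6))**2 = (((2 + 4) + 5)**2 + 3*I*sqrt(6))**2 = ((6 + 5)**2 + 3*I*sqrt(6))**2 = (11**2 + 3*I*sqrt(6))**2 = (121 + 3*I*sqrt(6))**2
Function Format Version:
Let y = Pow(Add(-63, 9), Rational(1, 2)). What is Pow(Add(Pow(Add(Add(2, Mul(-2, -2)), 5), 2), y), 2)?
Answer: Add(14587, Mul(726, I, Pow(6, Rational(1, 2)))) ≈ Add(14587., Mul(1778.3, I))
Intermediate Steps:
y = Mul(3, I, Pow(6, Rational(1, 2))) (y = Pow(-54, Rational(1, 2)) = Mul(3, I, Pow(6, Rational(1, 2))) ≈ Mul(7.3485, I))
Pow(Add(Pow(Add(Add(2, Mul(-2, -2)), 5), 2), y), 2) = Pow(Add(Pow(Add(Add(2, Mul(-2, -2)), 5), 2), Mul(3, I, Pow(6, Rational(1, 2)))), 2) = Pow(Add(Pow(Add(Add(2, 4), 5), 2), Mul(3, I, Pow(6, Rational(1, 2)))), 2) = Pow(Add(Pow(Add(6, 5), 2), Mul(3, I, Pow(6, Rational(1, 2)))), 2) = Pow(Add(Pow(11, 2), Mul(3, I, Pow(6, Rational(1, 2)))), 2) = Pow(Add(121, Mul(3, I, Pow(6, Rational(1, 2)))), 2)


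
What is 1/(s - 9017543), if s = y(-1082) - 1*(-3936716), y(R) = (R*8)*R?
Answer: 1/4284965 ≈ 2.3337e-7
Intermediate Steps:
y(R) = 8*R² (y(R) = (8*R)*R = 8*R²)
s = 13302508 (s = 8*(-1082)² - 1*(-3936716) = 8*1170724 + 3936716 = 9365792 + 3936716 = 13302508)
1/(s - 9017543) = 1/(13302508 - 9017543) = 1/4284965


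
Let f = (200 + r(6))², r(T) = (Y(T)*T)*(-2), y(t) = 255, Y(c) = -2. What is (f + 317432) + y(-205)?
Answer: 367863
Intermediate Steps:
r(T) = 4*T (r(T) = -2*T*(-2) = 4*T)
f = 50176 (f = (200 + 4*6)² = (200 + 24)² = 224² = 50176)
(f + 317432) + y(-205) = (50176 + 317432) + 255 = 367608 + 255 = 367863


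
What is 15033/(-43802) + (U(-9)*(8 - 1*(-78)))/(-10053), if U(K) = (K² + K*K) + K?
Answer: -80830385/48926834 ≈ -1.6521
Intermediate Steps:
U(K) = K + 2*K² (U(K) = (K² + K²) + K = 2*K² + K = K + 2*K²)
15033/(-43802) + (U(-9)*(8 - 1*(-78)))/(-10053) = 15033/(-43802) + ((-9*(1 + 2*(-9)))*(8 - 1*(-78)))/(-10053) = 15033*(-1/43802) + ((-9*(1 - 18))*(8 + 78))*(-1/10053) = -15033/43802 + (-9*(-17)*86)*(-1/10053) = -15033/43802 + (153*86)*(-1/10053) = -15033/43802 + 13158*(-1/10053) = -15033/43802 - 1462/1117 = -80830385/48926834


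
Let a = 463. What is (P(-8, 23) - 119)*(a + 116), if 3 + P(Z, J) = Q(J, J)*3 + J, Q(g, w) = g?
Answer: -17370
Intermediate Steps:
P(Z, J) = -3 + 4*J (P(Z, J) = -3 + (J*3 + J) = -3 + (3*J + J) = -3 + 4*J)
(P(-8, 23) - 119)*(a + 116) = ((-3 + 4*23) - 119)*(463 + 116) = ((-3 + 92) - 119)*579 = (89 - 119)*579 = -30*579 = -17370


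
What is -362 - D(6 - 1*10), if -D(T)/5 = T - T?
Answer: -362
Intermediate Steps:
D(T) = 0 (D(T) = -5*(T - T) = -5*0 = 0)
-362 - D(6 - 1*10) = -362 - 1*0 = -362 + 0 = -362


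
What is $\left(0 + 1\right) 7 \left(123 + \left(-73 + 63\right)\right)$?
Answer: $791$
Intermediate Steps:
$\left(0 + 1\right) 7 \left(123 + \left(-73 + 63\right)\right) = 1 \cdot 7 \left(123 - 10\right) = 7 \cdot 113 = 791$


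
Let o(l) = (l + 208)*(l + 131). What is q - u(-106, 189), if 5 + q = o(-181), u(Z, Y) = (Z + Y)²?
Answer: -8244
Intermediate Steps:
u(Z, Y) = (Y + Z)²
o(l) = (131 + l)*(208 + l) (o(l) = (208 + l)*(131 + l) = (131 + l)*(208 + l))
q = -1355 (q = -5 + (27248 + (-181)² + 339*(-181)) = -5 + (27248 + 32761 - 61359) = -5 - 1350 = -1355)
q - u(-106, 189) = -1355 - (189 - 106)² = -1355 - 1*83² = -1355 - 1*6889 = -1355 - 6889 = -8244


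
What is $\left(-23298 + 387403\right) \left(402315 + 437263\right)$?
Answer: $305694547690$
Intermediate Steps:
$\left(-23298 + 387403\right) \left(402315 + 437263\right) = 364105 \cdot 839578 = 305694547690$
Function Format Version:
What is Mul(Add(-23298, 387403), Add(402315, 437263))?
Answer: 305694547690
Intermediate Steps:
Mul(Add(-23298, 387403), Add(402315, 437263)) = Mul(364105, 839578) = 305694547690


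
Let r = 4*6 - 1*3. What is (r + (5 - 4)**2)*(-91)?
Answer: -2002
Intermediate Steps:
r = 21 (r = 24 - 3 = 21)
(r + (5 - 4)**2)*(-91) = (21 + (5 - 4)**2)*(-91) = (21 + 1**2)*(-91) = (21 + 1)*(-91) = 22*(-91) = -2002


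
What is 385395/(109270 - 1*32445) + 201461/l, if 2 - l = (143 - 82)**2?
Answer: -2808791464/57142435 ≈ -49.154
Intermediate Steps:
l = -3719 (l = 2 - (143 - 82)**2 = 2 - 1*61**2 = 2 - 1*3721 = 2 - 3721 = -3719)
385395/(109270 - 1*32445) + 201461/l = 385395/(109270 - 1*32445) + 201461/(-3719) = 385395/(109270 - 32445) + 201461*(-1/3719) = 385395/76825 - 201461/3719 = 385395*(1/76825) - 201461/3719 = 77079/15365 - 201461/3719 = -2808791464/57142435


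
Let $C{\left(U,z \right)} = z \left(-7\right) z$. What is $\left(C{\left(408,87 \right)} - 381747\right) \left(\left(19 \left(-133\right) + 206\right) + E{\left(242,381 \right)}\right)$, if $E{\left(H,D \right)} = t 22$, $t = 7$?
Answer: $942059910$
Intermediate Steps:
$C{\left(U,z \right)} = - 7 z^{2}$ ($C{\left(U,z \right)} = - 7 z z = - 7 z^{2}$)
$E{\left(H,D \right)} = 154$ ($E{\left(H,D \right)} = 7 \cdot 22 = 154$)
$\left(C{\left(408,87 \right)} - 381747\right) \left(\left(19 \left(-133\right) + 206\right) + E{\left(242,381 \right)}\right) = \left(- 7 \cdot 87^{2} - 381747\right) \left(\left(19 \left(-133\right) + 206\right) + 154\right) = \left(\left(-7\right) 7569 - 381747\right) \left(\left(-2527 + 206\right) + 154\right) = \left(-52983 - 381747\right) \left(-2321 + 154\right) = \left(-434730\right) \left(-2167\right) = 942059910$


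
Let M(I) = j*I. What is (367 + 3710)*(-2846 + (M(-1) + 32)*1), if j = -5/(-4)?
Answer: -45911097/4 ≈ -1.1478e+7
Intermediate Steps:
j = 5/4 (j = -5*(-1/4) = 5/4 ≈ 1.2500)
M(I) = 5*I/4
(367 + 3710)*(-2846 + (M(-1) + 32)*1) = (367 + 3710)*(-2846 + ((5/4)*(-1) + 32)*1) = 4077*(-2846 + (-5/4 + 32)*1) = 4077*(-2846 + (123/4)*1) = 4077*(-2846 + 123/4) = 4077*(-11261/4) = -45911097/4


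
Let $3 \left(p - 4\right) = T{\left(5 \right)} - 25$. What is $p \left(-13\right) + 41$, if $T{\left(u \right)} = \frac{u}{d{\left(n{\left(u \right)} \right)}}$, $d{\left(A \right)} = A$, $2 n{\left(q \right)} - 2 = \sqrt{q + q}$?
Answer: $\frac{1006}{9} - \frac{65 \sqrt{10}}{9} \approx 88.939$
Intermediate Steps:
$n{\left(q \right)} = 1 + \frac{\sqrt{2} \sqrt{q}}{2}$ ($n{\left(q \right)} = 1 + \frac{\sqrt{q + q}}{2} = 1 + \frac{\sqrt{2 q}}{2} = 1 + \frac{\sqrt{2} \sqrt{q}}{2}$)
$T{\left(u \right)} = \frac{u}{1 + \frac{\sqrt{2} \sqrt{u}}{2}}$
$p = - \frac{13}{3} + \frac{10}{3 \left(2 + \sqrt{10}\right)}$ ($p = 4 + \frac{2 \cdot 5 \frac{1}{2 + \sqrt{2} \sqrt{5}} - 25}{3} = 4 + \frac{2 \cdot 5 \frac{1}{2 + \sqrt{10}} - 25}{3} = 4 + \frac{\frac{10}{2 + \sqrt{10}} - 25}{3} = 4 + \frac{-25 + \frac{10}{2 + \sqrt{10}}}{3} = 4 - \left(\frac{25}{3} - \frac{10}{3 \left(2 + \sqrt{10}\right)}\right) = - \frac{13}{3} + \frac{10}{3 \left(2 + \sqrt{10}\right)} \approx -3.6876$)
$p \left(-13\right) + 41 = \left(- \frac{49}{9} + \frac{5 \sqrt{10}}{9}\right) \left(-13\right) + 41 = \left(\frac{637}{9} - \frac{65 \sqrt{10}}{9}\right) + 41 = \frac{1006}{9} - \frac{65 \sqrt{10}}{9}$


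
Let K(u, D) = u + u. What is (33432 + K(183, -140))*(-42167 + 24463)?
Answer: -598359792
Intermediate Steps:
K(u, D) = 2*u
(33432 + K(183, -140))*(-42167 + 24463) = (33432 + 2*183)*(-42167 + 24463) = (33432 + 366)*(-17704) = 33798*(-17704) = -598359792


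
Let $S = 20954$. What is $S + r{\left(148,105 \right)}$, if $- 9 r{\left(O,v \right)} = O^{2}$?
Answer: $\frac{166682}{9} \approx 18520.0$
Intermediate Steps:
$r{\left(O,v \right)} = - \frac{O^{2}}{9}$
$S + r{\left(148,105 \right)} = 20954 - \frac{148^{2}}{9} = 20954 - \frac{21904}{9} = \frac{166682}{9}$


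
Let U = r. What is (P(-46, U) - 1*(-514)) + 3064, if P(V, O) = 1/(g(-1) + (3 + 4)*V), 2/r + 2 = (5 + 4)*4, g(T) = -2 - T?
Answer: 1155693/323 ≈ 3578.0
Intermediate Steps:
r = 1/17 (r = 2/(-2 + (5 + 4)*4) = 2/(-2 + 9*4) = 2/(-2 + 36) = 2/34 = 2*(1/34) = 1/17 ≈ 0.058824)
U = 1/17 ≈ 0.058824
P(V, O) = 1/(-1 + 7*V) (P(V, O) = 1/((-2 - 1*(-1)) + (3 + 4)*V) = 1/((-2 + 1) + 7*V) = 1/(-1 + 7*V))
(P(-46, U) - 1*(-514)) + 3064 = (1/(-1 + 7*(-46)) - 1*(-514)) + 3064 = (1/(-1 - 322) + 514) + 3064 = (1/(-323) + 514) + 3064 = (-1/323 + 514) + 3064 = 166021/323 + 3064 = 1155693/323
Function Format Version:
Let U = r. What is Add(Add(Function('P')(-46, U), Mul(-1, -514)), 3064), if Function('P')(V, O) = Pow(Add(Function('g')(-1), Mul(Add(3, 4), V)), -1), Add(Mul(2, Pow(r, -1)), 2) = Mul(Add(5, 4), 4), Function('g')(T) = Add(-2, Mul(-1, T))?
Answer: Rational(1155693, 323) ≈ 3578.0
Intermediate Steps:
r = Rational(1, 17) (r = Mul(2, Pow(Add(-2, Mul(Add(5, 4), 4)), -1)) = Mul(2, Pow(Add(-2, Mul(9, 4)), -1)) = Mul(2, Pow(Add(-2, 36), -1)) = Mul(2, Pow(34, -1)) = Mul(2, Rational(1, 34)) = Rational(1, 17) ≈ 0.058824)
U = Rational(1, 17) ≈ 0.058824
Function('P')(V, O) = Pow(Add(-1, Mul(7, V)), -1) (Function('P')(V, O) = Pow(Add(Add(-2, Mul(-1, -1)), Mul(Add(3, 4), V)), -1) = Pow(Add(Add(-2, 1), Mul(7, V)), -1) = Pow(Add(-1, Mul(7, V)), -1))
Add(Add(Function('P')(-46, U), Mul(-1, -514)), 3064) = Add(Add(Pow(Add(-1, Mul(7, -46)), -1), Mul(-1, -514)), 3064) = Add(Add(Pow(Add(-1, -322), -1), 514), 3064) = Add(Add(Pow(-323, -1), 514), 3064) = Add(Add(Rational(-1, 323), 514), 3064) = Add(Rational(166021, 323), 3064) = Rational(1155693, 323)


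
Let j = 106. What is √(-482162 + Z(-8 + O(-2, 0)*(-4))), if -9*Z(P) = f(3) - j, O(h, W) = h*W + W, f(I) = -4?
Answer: 2*I*√1084837/3 ≈ 694.37*I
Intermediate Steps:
O(h, W) = W + W*h (O(h, W) = W*h + W = W + W*h)
Z(P) = 110/9 (Z(P) = -(-4 - 1*106)/9 = -(-4 - 106)/9 = -⅑*(-110) = 110/9)
√(-482162 + Z(-8 + O(-2, 0)*(-4))) = √(-482162 + 110/9) = √(-4339348/9) = 2*I*√1084837/3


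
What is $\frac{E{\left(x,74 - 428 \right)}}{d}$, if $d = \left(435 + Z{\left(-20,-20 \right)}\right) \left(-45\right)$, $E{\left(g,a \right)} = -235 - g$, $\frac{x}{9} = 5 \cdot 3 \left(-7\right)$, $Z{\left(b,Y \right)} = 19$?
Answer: $- \frac{71}{2043} \approx -0.034753$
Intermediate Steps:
$x = -945$ ($x = 9 \cdot 5 \cdot 3 \left(-7\right) = 9 \cdot 15 \left(-7\right) = 9 \left(-105\right) = -945$)
$d = -20430$ ($d = \left(435 + 19\right) \left(-45\right) = 454 \left(-45\right) = -20430$)
$\frac{E{\left(x,74 - 428 \right)}}{d} = \frac{-235 - -945}{-20430} = \left(-235 + 945\right) \left(- \frac{1}{20430}\right) = 710 \left(- \frac{1}{20430}\right) = - \frac{71}{2043}$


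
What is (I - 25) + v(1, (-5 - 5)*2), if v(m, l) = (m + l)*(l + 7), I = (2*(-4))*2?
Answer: 206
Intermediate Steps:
I = -16 (I = -8*2 = -16)
v(m, l) = (7 + l)*(l + m) (v(m, l) = (l + m)*(7 + l) = (7 + l)*(l + m))
(I - 25) + v(1, (-5 - 5)*2) = (-16 - 25) + (((-5 - 5)*2)**2 + 7*((-5 - 5)*2) + 7*1 + ((-5 - 5)*2)*1) = -41 + ((-10*2)**2 + 7*(-10*2) + 7 - 10*2*1) = -41 + ((-20)**2 + 7*(-20) + 7 - 20*1) = -41 + (400 - 140 + 7 - 20) = -41 + 247 = 206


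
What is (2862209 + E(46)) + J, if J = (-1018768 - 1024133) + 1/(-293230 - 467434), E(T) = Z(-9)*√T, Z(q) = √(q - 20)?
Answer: 623218100511/760664 + I*√1334 ≈ 8.1931e+5 + 36.524*I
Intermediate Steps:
Z(q) = √(-20 + q)
E(T) = I*√29*√T (E(T) = √(-20 - 9)*√T = √(-29)*√T = (I*√29)*√T = I*√29*√T)
J = -1553961246265/760664 (J = -2042901 + 1/(-760664) = -2042901 - 1/760664 = -1553961246265/760664 ≈ -2.0429e+6)
(2862209 + E(46)) + J = (2862209 + I*√29*√46) - 1553961246265/760664 = (2862209 + I*√1334) - 1553961246265/760664 = 623218100511/760664 + I*√1334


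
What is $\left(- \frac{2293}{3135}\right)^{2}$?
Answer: $\frac{5257849}{9828225} \approx 0.53497$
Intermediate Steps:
$\left(- \frac{2293}{3135}\right)^{2} = \frac{5257849}{9828225}$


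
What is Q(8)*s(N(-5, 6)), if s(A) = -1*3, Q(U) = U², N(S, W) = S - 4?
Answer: -192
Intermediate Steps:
N(S, W) = -4 + S
s(A) = -3
Q(8)*s(N(-5, 6)) = 8²*(-3) = 64*(-3) = -192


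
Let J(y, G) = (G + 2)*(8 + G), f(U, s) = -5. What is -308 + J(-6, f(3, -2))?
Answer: -317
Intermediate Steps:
J(y, G) = (2 + G)*(8 + G)
-308 + J(-6, f(3, -2)) = -308 + (16 + (-5)**2 + 10*(-5)) = -308 + (16 + 25 - 50) = -308 - 9 = -317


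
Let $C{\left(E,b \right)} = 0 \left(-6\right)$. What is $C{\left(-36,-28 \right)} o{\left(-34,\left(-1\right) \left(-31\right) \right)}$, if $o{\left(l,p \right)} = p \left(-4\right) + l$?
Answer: $0$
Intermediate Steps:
$C{\left(E,b \right)} = 0$
$o{\left(l,p \right)} = l - 4 p$ ($o{\left(l,p \right)} = - 4 p + l = l - 4 p$)
$C{\left(-36,-28 \right)} o{\left(-34,\left(-1\right) \left(-31\right) \right)} = 0 \left(-34 - 4 \left(\left(-1\right) \left(-31\right)\right)\right) = 0 \left(-34 - 124\right) = 0 \left(-158\right) = 0$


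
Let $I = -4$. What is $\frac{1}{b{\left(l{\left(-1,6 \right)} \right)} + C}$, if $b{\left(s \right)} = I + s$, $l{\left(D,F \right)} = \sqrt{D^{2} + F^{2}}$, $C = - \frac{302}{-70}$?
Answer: $- \frac{385}{45204} + \frac{1225 \sqrt{37}}{45204} \approx 0.15632$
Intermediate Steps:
$C = \frac{151}{35}$ ($C = \left(-302\right) \left(- \frac{1}{70}\right) = \frac{151}{35} \approx 4.3143$)
$b{\left(s \right)} = -4 + s$
$\frac{1}{b{\left(l{\left(-1,6 \right)} \right)} + C} = \frac{1}{\left(-4 + \sqrt{\left(-1\right)^{2} + 6^{2}}\right) + \frac{151}{35}} = \frac{1}{\left(-4 + \sqrt{1 + 36}\right) + \frac{151}{35}} = \frac{1}{\left(-4 + \sqrt{37}\right) + \frac{151}{35}} = \frac{1}{\frac{11}{35} + \sqrt{37}}$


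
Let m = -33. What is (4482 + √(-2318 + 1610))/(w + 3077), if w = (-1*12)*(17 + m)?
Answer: 4482/3269 + 2*I*√177/3269 ≈ 1.3711 + 0.0081396*I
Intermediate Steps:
w = 192 (w = (-1*12)*(17 - 33) = -12*(-16) = 192)
(4482 + √(-2318 + 1610))/(w + 3077) = (4482 + √(-2318 + 1610))/(192 + 3077) = (4482 + √(-708))/3269 = (4482 + 2*I*√177)*(1/3269) = 4482/3269 + 2*I*√177/3269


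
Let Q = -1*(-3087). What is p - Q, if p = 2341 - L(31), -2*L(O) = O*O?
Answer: -531/2 ≈ -265.50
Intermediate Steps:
L(O) = -O²/2 (L(O) = -O*O/2 = -O²/2)
p = 5643/2 (p = 2341 - (-1)*31²/2 = 2341 - (-1)*961/2 = 2341 - 1*(-961/2) = 2341 + 961/2 = 5643/2 ≈ 2821.5)
Q = 3087
p - Q = 5643/2 - 1*3087 = 5643/2 - 3087 = -531/2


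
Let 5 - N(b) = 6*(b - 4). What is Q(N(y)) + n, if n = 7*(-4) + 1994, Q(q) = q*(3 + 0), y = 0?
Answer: 2053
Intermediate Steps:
N(b) = 29 - 6*b (N(b) = 5 - 6*(b - 4) = 5 - 6*(-4 + b) = 5 - (-24 + 6*b) = 5 + (24 - 6*b) = 29 - 6*b)
Q(q) = 3*q (Q(q) = q*3 = 3*q)
n = 1966 (n = -28 + 1994 = 1966)
Q(N(y)) + n = 3*(29 - 6*0) + 1966 = 3*(29 + 0) + 1966 = 3*29 + 1966 = 87 + 1966 = 2053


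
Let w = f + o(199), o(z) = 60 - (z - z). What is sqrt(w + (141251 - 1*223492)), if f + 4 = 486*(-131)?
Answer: I*sqrt(145851) ≈ 381.9*I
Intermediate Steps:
o(z) = 60 (o(z) = 60 - 1*0 = 60 + 0 = 60)
f = -63670 (f = -4 + 486*(-131) = -4 - 63666 = -63670)
w = -63610 (w = -63670 + 60 = -63610)
sqrt(w + (141251 - 1*223492)) = sqrt(-63610 + (141251 - 1*223492)) = sqrt(-63610 + (141251 - 223492)) = sqrt(-63610 - 82241) = sqrt(-145851) = I*sqrt(145851)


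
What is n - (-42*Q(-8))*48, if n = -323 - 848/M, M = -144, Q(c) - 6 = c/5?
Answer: 384898/45 ≈ 8553.3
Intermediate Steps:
Q(c) = 6 + c/5
n = -2854/9 (n = -323 - 848/(-144) = -323 - 848*(-1)/144 = -323 - 16*(-53/144) = -323 + 53/9 = -2854/9 ≈ -317.11)
n - (-42*Q(-8))*48 = -2854/9 - (-42*(6 + (⅕)*(-8)))*48 = -2854/9 - (-42*(6 - 8/5))*48 = -2854/9 - (-42*22/5)*48 = -2854/9 - (-924)*48/5 = -2854/9 - 1*(-44352/5) = -2854/9 + 44352/5 = 384898/45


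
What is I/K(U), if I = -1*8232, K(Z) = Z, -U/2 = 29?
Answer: 4116/29 ≈ 141.93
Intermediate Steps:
U = -58 (U = -2*29 = -58)
I = -8232
I/K(U) = -8232/(-58) = -8232*(-1/58) = 4116/29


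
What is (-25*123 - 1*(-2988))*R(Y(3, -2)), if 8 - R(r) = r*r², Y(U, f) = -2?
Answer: -1392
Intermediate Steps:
R(r) = 8 - r³ (R(r) = 8 - r*r² = 8 - r³)
(-25*123 - 1*(-2988))*R(Y(3, -2)) = (-25*123 - 1*(-2988))*(8 - 1*(-2)³) = (-3075 + 2988)*(8 - 1*(-8)) = -87*(8 + 8) = -87*16 = -1392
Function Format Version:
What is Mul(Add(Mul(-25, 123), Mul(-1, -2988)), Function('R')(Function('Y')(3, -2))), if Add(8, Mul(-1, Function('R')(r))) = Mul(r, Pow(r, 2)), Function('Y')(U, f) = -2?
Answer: -1392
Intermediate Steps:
Function('R')(r) = Add(8, Mul(-1, Pow(r, 3))) (Function('R')(r) = Add(8, Mul(-1, Mul(r, Pow(r, 2)))) = Add(8, Mul(-1, Pow(r, 3))))
Mul(Add(Mul(-25, 123), Mul(-1, -2988)), Function('R')(Function('Y')(3, -2))) = Mul(Add(Mul(-25, 123), Mul(-1, -2988)), Add(8, Mul(-1, Pow(-2, 3)))) = Mul(Add(-3075, 2988), Add(8, Mul(-1, -8))) = Mul(-87, Add(8, 8)) = Mul(-87, 16) = -1392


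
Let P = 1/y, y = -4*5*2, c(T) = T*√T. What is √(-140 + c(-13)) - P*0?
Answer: √(-140 - 13*I*√13) ≈ 1.9542 - 11.992*I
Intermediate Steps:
c(T) = T^(3/2)
y = -40 (y = -20*2 = -40)
P = -1/40 (P = 1/(-40) = -1/40 ≈ -0.025000)
√(-140 + c(-13)) - P*0 = √(-140 + (-13)^(3/2)) - (-1)*0/40 = √(-140 - 13*I*√13) - 1*0 = √(-140 - 13*I*√13) + 0 = √(-140 - 13*I*√13)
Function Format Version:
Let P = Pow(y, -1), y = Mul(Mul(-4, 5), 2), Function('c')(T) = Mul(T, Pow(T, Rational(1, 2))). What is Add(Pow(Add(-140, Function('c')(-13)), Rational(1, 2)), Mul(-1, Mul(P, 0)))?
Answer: Pow(Add(-140, Mul(-13, I, Pow(13, Rational(1, 2)))), Rational(1, 2)) ≈ Add(1.9542, Mul(-11.992, I))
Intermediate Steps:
Function('c')(T) = Pow(T, Rational(3, 2))
y = -40 (y = Mul(-20, 2) = -40)
P = Rational(-1, 40) (P = Pow(-40, -1) = Rational(-1, 40) ≈ -0.025000)
Add(Pow(Add(-140, Function('c')(-13)), Rational(1, 2)), Mul(-1, Mul(P, 0))) = Add(Pow(Add(-140, Pow(-13, Rational(3, 2))), Rational(1, 2)), Mul(-1, Mul(Rational(-1, 40), 0))) = Add(Pow(Add(-140, Mul(-13, I, Pow(13, Rational(1, 2)))), Rational(1, 2)), Mul(-1, 0)) = Add(Pow(Add(-140, Mul(-13, I, Pow(13, Rational(1, 2)))), Rational(1, 2)), 0) = Pow(Add(-140, Mul(-13, I, Pow(13, Rational(1, 2)))), Rational(1, 2))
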